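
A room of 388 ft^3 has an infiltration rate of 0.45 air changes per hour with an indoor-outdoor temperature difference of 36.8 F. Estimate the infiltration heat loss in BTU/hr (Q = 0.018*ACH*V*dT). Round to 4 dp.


Q = 0.018 * 0.45 * 388 * 36.8 = 115.6550 BTU/hr

115.6550 BTU/hr


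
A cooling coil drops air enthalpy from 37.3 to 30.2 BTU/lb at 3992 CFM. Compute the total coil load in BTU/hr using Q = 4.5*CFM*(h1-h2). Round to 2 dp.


Q = 4.5 * 3992 * (37.3 - 30.2) = 127544.40 BTU/hr

127544.40 BTU/hr


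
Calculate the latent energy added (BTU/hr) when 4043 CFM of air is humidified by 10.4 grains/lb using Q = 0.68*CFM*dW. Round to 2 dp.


Q = 0.68 * 4043 * 10.4 = 28592.10 BTU/hr

28592.10 BTU/hr


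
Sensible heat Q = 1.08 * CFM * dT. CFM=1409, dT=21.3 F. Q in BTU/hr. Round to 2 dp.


Q = 1.08 * 1409 * 21.3 = 32412.64 BTU/hr

32412.64 BTU/hr


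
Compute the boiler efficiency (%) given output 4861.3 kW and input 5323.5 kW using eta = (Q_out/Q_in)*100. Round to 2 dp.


eta = (4861.3/5323.5)*100 = 91.32 %

91.32 %


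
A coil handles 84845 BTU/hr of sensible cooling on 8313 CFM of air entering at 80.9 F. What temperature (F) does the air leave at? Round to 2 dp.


dT = 84845/(1.08*8313) = 9.4503
T_leave = 80.9 - 9.4503 = 71.45 F

71.45 F


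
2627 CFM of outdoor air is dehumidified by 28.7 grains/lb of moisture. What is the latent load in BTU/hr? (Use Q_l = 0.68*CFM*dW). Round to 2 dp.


Q = 0.68 * 2627 * 28.7 = 51268.53 BTU/hr

51268.53 BTU/hr


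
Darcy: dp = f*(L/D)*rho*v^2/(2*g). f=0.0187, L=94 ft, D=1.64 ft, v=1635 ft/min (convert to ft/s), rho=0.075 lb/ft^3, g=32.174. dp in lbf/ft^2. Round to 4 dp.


v_fps = 1635/60 = 27.25 ft/s
dp = 0.0187*(94/1.64)*0.075*27.25^2/(2*32.174) = 0.9277 lbf/ft^2

0.9277 lbf/ft^2


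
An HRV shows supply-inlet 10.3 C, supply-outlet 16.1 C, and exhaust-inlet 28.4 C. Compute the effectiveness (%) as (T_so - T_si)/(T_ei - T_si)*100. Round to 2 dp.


eff = (16.1-10.3)/(28.4-10.3)*100 = 32.04 %

32.04 %


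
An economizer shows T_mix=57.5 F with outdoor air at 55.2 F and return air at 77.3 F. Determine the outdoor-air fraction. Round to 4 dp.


frac = (57.5 - 77.3) / (55.2 - 77.3) = 0.8959

0.8959


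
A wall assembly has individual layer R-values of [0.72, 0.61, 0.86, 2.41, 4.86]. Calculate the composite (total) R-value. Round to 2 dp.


R_total = 0.72 + 0.61 + 0.86 + 2.41 + 4.86 = 9.46

9.46


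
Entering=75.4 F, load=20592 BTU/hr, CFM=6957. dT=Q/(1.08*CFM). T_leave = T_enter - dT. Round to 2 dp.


dT = 20592/(1.08*6957) = 2.7406
T_leave = 75.4 - 2.7406 = 72.66 F

72.66 F


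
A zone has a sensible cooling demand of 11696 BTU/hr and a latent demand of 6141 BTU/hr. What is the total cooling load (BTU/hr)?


Qt = 11696 + 6141 = 17837 BTU/hr

17837 BTU/hr


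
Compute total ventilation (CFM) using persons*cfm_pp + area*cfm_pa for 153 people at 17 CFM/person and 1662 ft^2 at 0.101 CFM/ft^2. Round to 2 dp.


Total = 153*17 + 1662*0.101 = 2768.86 CFM

2768.86 CFM


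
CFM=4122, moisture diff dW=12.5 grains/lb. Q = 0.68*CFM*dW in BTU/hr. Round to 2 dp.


Q = 0.68 * 4122 * 12.5 = 35037.00 BTU/hr

35037.00 BTU/hr


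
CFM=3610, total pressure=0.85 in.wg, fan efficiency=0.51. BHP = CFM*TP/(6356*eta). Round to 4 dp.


BHP = 3610 * 0.85 / (6356 * 0.51) = 0.9466 hp

0.9466 hp


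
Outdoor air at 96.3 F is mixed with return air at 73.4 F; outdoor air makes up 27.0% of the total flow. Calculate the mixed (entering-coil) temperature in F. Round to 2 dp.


T_mix = 73.4 + (27.0/100)*(96.3-73.4) = 79.58 F

79.58 F


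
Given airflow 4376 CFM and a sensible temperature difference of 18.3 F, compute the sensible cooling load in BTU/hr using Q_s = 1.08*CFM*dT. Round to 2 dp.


Q = 1.08 * 4376 * 18.3 = 86487.26 BTU/hr

86487.26 BTU/hr


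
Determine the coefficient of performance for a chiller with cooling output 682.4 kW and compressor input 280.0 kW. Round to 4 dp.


COP = 682.4 / 280.0 = 2.4371

2.4371


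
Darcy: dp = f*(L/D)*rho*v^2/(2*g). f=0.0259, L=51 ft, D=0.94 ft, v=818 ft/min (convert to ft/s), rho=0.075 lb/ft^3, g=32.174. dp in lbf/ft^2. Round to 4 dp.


v_fps = 818/60 = 13.6333 ft/s
dp = 0.0259*(51/0.94)*0.075*13.6333^2/(2*32.174) = 0.3044 lbf/ft^2

0.3044 lbf/ft^2


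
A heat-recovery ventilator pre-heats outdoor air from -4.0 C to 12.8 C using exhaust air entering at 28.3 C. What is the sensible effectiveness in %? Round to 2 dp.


eff = (12.8-(-4.0))/(28.3-(-4.0))*100 = 52.01 %

52.01 %


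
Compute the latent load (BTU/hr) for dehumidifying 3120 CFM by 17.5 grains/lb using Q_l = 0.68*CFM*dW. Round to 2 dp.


Q = 0.68 * 3120 * 17.5 = 37128.00 BTU/hr

37128.00 BTU/hr


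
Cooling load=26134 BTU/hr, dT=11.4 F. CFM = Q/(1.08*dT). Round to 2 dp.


CFM = 26134 / (1.08 * 11.4) = 2122.64

2122.64 CFM


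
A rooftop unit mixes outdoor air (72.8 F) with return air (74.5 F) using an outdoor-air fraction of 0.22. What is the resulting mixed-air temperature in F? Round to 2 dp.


T_mix = 0.22*72.8 + 0.78*74.5 = 74.13 F

74.13 F


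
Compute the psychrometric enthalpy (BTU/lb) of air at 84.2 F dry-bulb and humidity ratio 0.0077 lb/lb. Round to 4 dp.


h = 0.24*84.2 + 0.0077*(1061+0.444*84.2) = 28.6656 BTU/lb

28.6656 BTU/lb


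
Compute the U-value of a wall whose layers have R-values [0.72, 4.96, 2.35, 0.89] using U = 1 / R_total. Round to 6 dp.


R_total = 0.72 + 4.96 + 2.35 + 0.89 = 8.92
U = 1/8.92 = 0.112108

0.112108


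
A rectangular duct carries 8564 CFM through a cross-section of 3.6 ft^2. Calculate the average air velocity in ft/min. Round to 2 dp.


V = 8564 / 3.6 = 2378.89 ft/min

2378.89 ft/min


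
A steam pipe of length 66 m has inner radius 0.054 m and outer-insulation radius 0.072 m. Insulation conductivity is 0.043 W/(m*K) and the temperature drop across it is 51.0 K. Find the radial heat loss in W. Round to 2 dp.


Q = 2*pi*0.043*66*51.0/ln(0.072/0.054) = 3161.18 W

3161.18 W


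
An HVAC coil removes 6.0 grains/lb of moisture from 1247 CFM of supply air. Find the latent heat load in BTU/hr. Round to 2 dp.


Q = 0.68 * 1247 * 6.0 = 5087.76 BTU/hr

5087.76 BTU/hr


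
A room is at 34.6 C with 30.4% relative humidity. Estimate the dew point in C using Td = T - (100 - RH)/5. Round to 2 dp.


Td = 34.6 - (100-30.4)/5 = 20.68 C

20.68 C


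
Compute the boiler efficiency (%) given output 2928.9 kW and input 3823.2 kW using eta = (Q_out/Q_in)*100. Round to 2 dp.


eta = (2928.9/3823.2)*100 = 76.61 %

76.61 %


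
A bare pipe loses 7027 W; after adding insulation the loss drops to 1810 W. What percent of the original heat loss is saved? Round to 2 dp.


Savings = ((7027-1810)/7027)*100 = 74.24 %

74.24 %


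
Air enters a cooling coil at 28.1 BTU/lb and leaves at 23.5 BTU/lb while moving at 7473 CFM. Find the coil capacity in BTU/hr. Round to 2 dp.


Q = 4.5 * 7473 * (28.1 - 23.5) = 154691.10 BTU/hr

154691.10 BTU/hr


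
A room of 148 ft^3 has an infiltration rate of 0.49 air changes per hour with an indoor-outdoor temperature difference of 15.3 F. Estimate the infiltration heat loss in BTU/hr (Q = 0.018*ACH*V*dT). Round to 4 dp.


Q = 0.018 * 0.49 * 148 * 15.3 = 19.9720 BTU/hr

19.9720 BTU/hr


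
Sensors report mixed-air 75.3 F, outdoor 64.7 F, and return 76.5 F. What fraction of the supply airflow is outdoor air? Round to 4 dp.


frac = (75.3 - 76.5) / (64.7 - 76.5) = 0.1017

0.1017


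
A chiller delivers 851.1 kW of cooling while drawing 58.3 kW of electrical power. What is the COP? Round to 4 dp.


COP = 851.1 / 58.3 = 14.5986

14.5986


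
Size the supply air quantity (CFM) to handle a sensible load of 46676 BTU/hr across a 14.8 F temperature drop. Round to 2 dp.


CFM = 46676 / (1.08 * 14.8) = 2920.17

2920.17 CFM


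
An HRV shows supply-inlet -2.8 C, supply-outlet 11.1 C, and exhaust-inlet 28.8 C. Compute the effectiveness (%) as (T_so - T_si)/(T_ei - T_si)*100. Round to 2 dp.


eff = (11.1-(-2.8))/(28.8-(-2.8))*100 = 43.99 %

43.99 %


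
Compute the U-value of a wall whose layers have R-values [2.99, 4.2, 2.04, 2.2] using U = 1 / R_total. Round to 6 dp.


R_total = 2.99 + 4.2 + 2.04 + 2.2 = 11.43
U = 1/11.43 = 0.087489

0.087489


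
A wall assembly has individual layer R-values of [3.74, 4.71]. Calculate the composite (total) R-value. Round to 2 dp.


R_total = 3.74 + 4.71 = 8.45

8.45


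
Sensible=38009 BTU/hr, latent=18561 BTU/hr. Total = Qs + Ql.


Qt = 38009 + 18561 = 56570 BTU/hr

56570 BTU/hr


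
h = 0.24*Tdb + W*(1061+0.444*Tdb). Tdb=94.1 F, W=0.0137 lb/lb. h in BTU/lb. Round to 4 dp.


h = 0.24*94.1 + 0.0137*(1061+0.444*94.1) = 37.6921 BTU/lb

37.6921 BTU/lb


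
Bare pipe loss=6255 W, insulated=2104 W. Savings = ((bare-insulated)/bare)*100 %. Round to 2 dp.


Savings = ((6255-2104)/6255)*100 = 66.36 %

66.36 %


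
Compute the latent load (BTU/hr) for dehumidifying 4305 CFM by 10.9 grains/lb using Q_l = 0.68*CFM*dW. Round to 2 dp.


Q = 0.68 * 4305 * 10.9 = 31908.66 BTU/hr

31908.66 BTU/hr


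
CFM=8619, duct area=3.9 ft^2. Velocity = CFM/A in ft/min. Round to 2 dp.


V = 8619 / 3.9 = 2210.00 ft/min

2210.00 ft/min


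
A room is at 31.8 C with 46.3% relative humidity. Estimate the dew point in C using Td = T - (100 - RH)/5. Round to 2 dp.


Td = 31.8 - (100-46.3)/5 = 21.06 C

21.06 C


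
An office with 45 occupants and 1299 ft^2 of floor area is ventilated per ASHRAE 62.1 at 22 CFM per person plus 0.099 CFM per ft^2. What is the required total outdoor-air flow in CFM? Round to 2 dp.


Total = 45*22 + 1299*0.099 = 1118.60 CFM

1118.60 CFM


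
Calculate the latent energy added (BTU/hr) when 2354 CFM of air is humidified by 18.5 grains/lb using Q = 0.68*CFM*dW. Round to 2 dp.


Q = 0.68 * 2354 * 18.5 = 29613.32 BTU/hr

29613.32 BTU/hr


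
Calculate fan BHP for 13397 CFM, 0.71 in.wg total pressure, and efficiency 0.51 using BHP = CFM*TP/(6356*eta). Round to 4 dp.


BHP = 13397 * 0.71 / (6356 * 0.51) = 2.9343 hp

2.9343 hp


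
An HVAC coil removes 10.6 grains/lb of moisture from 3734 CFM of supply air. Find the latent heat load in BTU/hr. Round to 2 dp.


Q = 0.68 * 3734 * 10.6 = 26914.67 BTU/hr

26914.67 BTU/hr


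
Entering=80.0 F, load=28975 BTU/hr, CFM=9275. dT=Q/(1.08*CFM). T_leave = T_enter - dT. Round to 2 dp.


dT = 28975/(1.08*9275) = 2.8926
T_leave = 80.0 - 2.8926 = 77.11 F

77.11 F


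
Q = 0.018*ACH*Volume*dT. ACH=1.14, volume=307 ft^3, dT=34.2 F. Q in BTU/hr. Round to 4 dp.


Q = 0.018 * 1.14 * 307 * 34.2 = 215.4477 BTU/hr

215.4477 BTU/hr


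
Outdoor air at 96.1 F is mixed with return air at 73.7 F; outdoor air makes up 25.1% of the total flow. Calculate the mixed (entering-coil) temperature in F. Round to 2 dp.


T_mix = 73.7 + (25.1/100)*(96.1-73.7) = 79.32 F

79.32 F


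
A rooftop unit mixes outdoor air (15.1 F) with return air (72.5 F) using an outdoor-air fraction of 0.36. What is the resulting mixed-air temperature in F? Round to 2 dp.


T_mix = 0.36*15.1 + 0.64*72.5 = 51.84 F

51.84 F


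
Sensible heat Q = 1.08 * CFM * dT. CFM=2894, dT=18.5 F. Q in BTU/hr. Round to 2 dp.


Q = 1.08 * 2894 * 18.5 = 57822.12 BTU/hr

57822.12 BTU/hr


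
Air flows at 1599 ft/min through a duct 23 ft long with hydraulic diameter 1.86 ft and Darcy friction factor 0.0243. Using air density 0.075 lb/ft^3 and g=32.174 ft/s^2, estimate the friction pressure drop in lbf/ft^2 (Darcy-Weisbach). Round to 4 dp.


v_fps = 1599/60 = 26.65 ft/s
dp = 0.0243*(23/1.86)*0.075*26.65^2/(2*32.174) = 0.2487 lbf/ft^2

0.2487 lbf/ft^2


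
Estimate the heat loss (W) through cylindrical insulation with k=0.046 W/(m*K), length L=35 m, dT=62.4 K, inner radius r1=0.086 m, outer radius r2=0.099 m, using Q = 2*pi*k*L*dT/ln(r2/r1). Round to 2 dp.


Q = 2*pi*0.046*35*62.4/ln(0.099/0.086) = 4484.07 W

4484.07 W


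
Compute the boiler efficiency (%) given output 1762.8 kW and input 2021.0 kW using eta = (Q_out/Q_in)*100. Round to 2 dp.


eta = (1762.8/2021.0)*100 = 87.22 %

87.22 %


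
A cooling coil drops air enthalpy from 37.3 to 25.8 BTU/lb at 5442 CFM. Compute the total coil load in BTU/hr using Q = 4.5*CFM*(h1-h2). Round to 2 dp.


Q = 4.5 * 5442 * (37.3 - 25.8) = 281623.50 BTU/hr

281623.50 BTU/hr


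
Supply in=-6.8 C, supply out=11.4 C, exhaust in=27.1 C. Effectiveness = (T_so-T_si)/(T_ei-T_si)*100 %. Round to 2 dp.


eff = (11.4-(-6.8))/(27.1-(-6.8))*100 = 53.69 %

53.69 %


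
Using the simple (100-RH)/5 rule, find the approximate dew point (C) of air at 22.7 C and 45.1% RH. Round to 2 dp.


Td = 22.7 - (100-45.1)/5 = 11.72 C

11.72 C


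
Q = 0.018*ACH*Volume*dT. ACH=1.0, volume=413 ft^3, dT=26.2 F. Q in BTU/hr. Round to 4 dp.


Q = 0.018 * 1.0 * 413 * 26.2 = 194.7708 BTU/hr

194.7708 BTU/hr


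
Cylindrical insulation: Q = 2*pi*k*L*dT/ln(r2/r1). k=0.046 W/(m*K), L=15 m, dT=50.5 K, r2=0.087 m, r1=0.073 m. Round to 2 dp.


Q = 2*pi*0.046*15*50.5/ln(0.087/0.073) = 1247.87 W

1247.87 W


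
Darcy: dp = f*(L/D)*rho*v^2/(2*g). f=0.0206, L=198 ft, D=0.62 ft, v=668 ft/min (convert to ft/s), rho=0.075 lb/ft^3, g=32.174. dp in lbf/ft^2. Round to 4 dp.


v_fps = 668/60 = 11.1333 ft/s
dp = 0.0206*(198/0.62)*0.075*11.1333^2/(2*32.174) = 0.9504 lbf/ft^2

0.9504 lbf/ft^2


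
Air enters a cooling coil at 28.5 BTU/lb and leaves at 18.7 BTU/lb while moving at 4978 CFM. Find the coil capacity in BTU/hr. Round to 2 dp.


Q = 4.5 * 4978 * (28.5 - 18.7) = 219529.80 BTU/hr

219529.80 BTU/hr


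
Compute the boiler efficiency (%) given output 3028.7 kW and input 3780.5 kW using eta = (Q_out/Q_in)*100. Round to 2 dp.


eta = (3028.7/3780.5)*100 = 80.11 %

80.11 %


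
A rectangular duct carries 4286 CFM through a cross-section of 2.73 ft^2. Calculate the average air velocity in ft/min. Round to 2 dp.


V = 4286 / 2.73 = 1569.96 ft/min

1569.96 ft/min


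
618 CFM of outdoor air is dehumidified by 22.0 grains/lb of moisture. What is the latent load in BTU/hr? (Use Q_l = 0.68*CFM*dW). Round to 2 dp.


Q = 0.68 * 618 * 22.0 = 9245.28 BTU/hr

9245.28 BTU/hr


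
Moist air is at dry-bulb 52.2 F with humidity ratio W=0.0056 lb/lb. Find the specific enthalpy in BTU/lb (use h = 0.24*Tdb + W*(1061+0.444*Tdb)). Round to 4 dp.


h = 0.24*52.2 + 0.0056*(1061+0.444*52.2) = 18.5994 BTU/lb

18.5994 BTU/lb


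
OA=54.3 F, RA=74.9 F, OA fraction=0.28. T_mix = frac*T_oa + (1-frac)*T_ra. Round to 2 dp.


T_mix = 0.28*54.3 + 0.72*74.9 = 69.13 F

69.13 F


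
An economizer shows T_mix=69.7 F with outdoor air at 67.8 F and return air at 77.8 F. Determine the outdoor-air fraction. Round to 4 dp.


frac = (69.7 - 77.8) / (67.8 - 77.8) = 0.8100

0.8100


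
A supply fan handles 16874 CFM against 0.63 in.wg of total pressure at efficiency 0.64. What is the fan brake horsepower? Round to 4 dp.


BHP = 16874 * 0.63 / (6356 * 0.64) = 2.6133 hp

2.6133 hp


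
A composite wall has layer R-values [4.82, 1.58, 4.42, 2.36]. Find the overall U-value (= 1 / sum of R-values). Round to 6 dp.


R_total = 4.82 + 1.58 + 4.42 + 2.36 = 13.18
U = 1/13.18 = 0.075873

0.075873


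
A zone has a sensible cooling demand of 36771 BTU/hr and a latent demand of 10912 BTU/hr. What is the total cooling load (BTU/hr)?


Qt = 36771 + 10912 = 47683 BTU/hr

47683 BTU/hr


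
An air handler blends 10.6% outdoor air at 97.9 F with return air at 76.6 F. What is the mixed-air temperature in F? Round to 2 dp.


T_mix = 76.6 + (10.6/100)*(97.9-76.6) = 78.86 F

78.86 F


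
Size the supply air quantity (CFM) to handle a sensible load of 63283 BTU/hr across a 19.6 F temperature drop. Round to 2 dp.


CFM = 63283 / (1.08 * 19.6) = 2989.56

2989.56 CFM


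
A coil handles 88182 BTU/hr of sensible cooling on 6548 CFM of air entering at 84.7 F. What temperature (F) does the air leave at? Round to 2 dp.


dT = 88182/(1.08*6548) = 12.4695
T_leave = 84.7 - 12.4695 = 72.23 F

72.23 F


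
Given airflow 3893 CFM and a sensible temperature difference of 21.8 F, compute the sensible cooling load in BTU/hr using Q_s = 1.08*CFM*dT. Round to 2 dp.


Q = 1.08 * 3893 * 21.8 = 91656.79 BTU/hr

91656.79 BTU/hr


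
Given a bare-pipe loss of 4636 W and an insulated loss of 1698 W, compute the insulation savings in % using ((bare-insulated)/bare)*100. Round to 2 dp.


Savings = ((4636-1698)/4636)*100 = 63.37 %

63.37 %


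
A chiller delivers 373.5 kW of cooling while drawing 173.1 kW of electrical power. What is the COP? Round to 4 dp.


COP = 373.5 / 173.1 = 2.1577

2.1577


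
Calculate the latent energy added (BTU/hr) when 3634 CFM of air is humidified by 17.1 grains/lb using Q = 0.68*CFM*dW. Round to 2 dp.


Q = 0.68 * 3634 * 17.1 = 42256.15 BTU/hr

42256.15 BTU/hr


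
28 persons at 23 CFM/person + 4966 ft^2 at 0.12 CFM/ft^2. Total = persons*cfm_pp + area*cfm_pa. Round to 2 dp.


Total = 28*23 + 4966*0.12 = 1239.92 CFM

1239.92 CFM


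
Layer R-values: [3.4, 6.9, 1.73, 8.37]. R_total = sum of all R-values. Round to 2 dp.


R_total = 3.4 + 6.9 + 1.73 + 8.37 = 20.40

20.40


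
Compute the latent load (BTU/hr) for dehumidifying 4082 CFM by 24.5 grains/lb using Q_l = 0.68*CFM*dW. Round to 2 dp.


Q = 0.68 * 4082 * 24.5 = 68006.12 BTU/hr

68006.12 BTU/hr


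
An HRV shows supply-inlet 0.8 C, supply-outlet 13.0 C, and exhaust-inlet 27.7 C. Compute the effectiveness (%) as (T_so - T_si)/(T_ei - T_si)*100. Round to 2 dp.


eff = (13.0-0.8)/(27.7-0.8)*100 = 45.35 %

45.35 %


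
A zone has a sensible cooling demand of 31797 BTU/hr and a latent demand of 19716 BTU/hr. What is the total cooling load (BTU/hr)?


Qt = 31797 + 19716 = 51513 BTU/hr

51513 BTU/hr


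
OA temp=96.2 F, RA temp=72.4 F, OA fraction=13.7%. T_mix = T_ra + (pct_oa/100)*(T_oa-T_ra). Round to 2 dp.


T_mix = 72.4 + (13.7/100)*(96.2-72.4) = 75.66 F

75.66 F


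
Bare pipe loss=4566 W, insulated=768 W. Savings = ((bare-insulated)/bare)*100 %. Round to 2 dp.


Savings = ((4566-768)/4566)*100 = 83.18 %

83.18 %


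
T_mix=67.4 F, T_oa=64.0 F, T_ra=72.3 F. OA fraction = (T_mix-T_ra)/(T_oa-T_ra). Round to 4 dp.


frac = (67.4 - 72.3) / (64.0 - 72.3) = 0.5904

0.5904


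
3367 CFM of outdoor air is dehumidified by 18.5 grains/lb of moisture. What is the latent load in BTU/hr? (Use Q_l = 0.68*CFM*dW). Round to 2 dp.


Q = 0.68 * 3367 * 18.5 = 42356.86 BTU/hr

42356.86 BTU/hr


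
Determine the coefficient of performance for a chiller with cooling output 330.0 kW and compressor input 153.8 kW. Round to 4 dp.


COP = 330.0 / 153.8 = 2.1456

2.1456


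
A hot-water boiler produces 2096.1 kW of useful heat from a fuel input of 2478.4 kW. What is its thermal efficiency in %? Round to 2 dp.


eta = (2096.1/2478.4)*100 = 84.57 %

84.57 %


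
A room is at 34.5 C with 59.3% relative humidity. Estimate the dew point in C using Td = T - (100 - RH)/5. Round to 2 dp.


Td = 34.5 - (100-59.3)/5 = 26.36 C

26.36 C


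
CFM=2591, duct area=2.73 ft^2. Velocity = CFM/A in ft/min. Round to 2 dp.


V = 2591 / 2.73 = 949.08 ft/min

949.08 ft/min


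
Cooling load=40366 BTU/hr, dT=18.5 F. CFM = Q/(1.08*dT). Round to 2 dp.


CFM = 40366 / (1.08 * 18.5) = 2020.32

2020.32 CFM


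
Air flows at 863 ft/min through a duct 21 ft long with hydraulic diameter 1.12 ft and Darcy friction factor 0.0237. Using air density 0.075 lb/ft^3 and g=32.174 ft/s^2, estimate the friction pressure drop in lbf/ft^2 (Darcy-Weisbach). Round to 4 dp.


v_fps = 863/60 = 14.3833 ft/s
dp = 0.0237*(21/1.12)*0.075*14.3833^2/(2*32.174) = 0.1072 lbf/ft^2

0.1072 lbf/ft^2


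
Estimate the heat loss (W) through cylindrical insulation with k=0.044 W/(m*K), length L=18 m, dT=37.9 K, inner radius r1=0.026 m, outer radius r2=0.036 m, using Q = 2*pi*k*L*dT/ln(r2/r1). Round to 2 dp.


Q = 2*pi*0.044*18*37.9/ln(0.036/0.026) = 579.56 W

579.56 W


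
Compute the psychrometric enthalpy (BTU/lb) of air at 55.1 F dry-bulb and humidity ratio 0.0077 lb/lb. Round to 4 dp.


h = 0.24*55.1 + 0.0077*(1061+0.444*55.1) = 21.5821 BTU/lb

21.5821 BTU/lb


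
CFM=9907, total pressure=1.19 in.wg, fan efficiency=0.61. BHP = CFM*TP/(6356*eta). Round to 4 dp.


BHP = 9907 * 1.19 / (6356 * 0.61) = 3.0407 hp

3.0407 hp


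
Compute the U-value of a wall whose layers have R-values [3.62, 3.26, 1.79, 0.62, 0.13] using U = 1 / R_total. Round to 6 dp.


R_total = 3.62 + 3.26 + 1.79 + 0.62 + 0.13 = 9.42
U = 1/9.42 = 0.106157

0.106157


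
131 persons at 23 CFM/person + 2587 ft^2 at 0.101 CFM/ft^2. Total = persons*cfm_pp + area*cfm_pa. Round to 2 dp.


Total = 131*23 + 2587*0.101 = 3274.29 CFM

3274.29 CFM


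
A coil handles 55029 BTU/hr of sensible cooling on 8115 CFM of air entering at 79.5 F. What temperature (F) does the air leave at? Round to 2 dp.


dT = 55029/(1.08*8115) = 6.2788
T_leave = 79.5 - 6.2788 = 73.22 F

73.22 F


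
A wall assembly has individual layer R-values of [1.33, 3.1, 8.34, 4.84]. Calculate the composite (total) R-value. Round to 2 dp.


R_total = 1.33 + 3.1 + 8.34 + 4.84 = 17.61

17.61


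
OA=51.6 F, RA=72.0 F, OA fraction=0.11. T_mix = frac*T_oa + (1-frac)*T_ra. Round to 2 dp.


T_mix = 0.11*51.6 + 0.89*72.0 = 69.76 F

69.76 F


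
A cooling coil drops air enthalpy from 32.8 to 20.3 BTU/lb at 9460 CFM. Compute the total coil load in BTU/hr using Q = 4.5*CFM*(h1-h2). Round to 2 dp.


Q = 4.5 * 9460 * (32.8 - 20.3) = 532125.00 BTU/hr

532125.00 BTU/hr


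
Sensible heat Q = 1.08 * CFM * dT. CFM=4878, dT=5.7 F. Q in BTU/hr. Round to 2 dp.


Q = 1.08 * 4878 * 5.7 = 30028.97 BTU/hr

30028.97 BTU/hr


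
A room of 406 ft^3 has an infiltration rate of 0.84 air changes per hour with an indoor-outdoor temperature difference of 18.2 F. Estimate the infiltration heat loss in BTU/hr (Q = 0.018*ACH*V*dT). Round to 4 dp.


Q = 0.018 * 0.84 * 406 * 18.2 = 111.7247 BTU/hr

111.7247 BTU/hr


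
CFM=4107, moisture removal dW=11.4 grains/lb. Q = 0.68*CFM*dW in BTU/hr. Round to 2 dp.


Q = 0.68 * 4107 * 11.4 = 31837.46 BTU/hr

31837.46 BTU/hr


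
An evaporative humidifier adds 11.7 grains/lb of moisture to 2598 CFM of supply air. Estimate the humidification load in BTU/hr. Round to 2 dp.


Q = 0.68 * 2598 * 11.7 = 20669.69 BTU/hr

20669.69 BTU/hr


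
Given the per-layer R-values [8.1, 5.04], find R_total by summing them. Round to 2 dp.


R_total = 8.1 + 5.04 = 13.14

13.14


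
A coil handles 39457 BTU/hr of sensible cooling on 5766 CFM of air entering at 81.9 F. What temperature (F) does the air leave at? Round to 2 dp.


dT = 39457/(1.08*5766) = 6.3362
T_leave = 81.9 - 6.3362 = 75.56 F

75.56 F


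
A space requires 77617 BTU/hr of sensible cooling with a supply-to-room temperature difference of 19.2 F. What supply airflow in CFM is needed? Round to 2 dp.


CFM = 77617 / (1.08 * 19.2) = 3743.10

3743.10 CFM


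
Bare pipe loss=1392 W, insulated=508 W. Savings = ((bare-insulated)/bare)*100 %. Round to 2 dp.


Savings = ((1392-508)/1392)*100 = 63.51 %

63.51 %


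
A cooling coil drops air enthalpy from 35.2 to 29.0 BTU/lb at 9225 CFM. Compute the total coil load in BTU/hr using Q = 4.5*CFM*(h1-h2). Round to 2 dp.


Q = 4.5 * 9225 * (35.2 - 29.0) = 257377.50 BTU/hr

257377.50 BTU/hr


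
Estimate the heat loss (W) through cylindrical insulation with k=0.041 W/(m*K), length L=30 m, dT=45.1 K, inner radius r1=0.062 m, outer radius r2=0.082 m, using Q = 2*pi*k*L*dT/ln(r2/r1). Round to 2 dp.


Q = 2*pi*0.041*30*45.1/ln(0.082/0.062) = 1246.66 W

1246.66 W


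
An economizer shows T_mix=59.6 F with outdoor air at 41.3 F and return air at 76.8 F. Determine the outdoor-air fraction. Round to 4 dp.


frac = (59.6 - 76.8) / (41.3 - 76.8) = 0.4845

0.4845


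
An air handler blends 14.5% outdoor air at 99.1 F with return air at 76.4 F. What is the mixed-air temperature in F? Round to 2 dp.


T_mix = 76.4 + (14.5/100)*(99.1-76.4) = 79.69 F

79.69 F


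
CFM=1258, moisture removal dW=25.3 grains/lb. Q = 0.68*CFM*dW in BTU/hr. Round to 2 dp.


Q = 0.68 * 1258 * 25.3 = 21642.63 BTU/hr

21642.63 BTU/hr


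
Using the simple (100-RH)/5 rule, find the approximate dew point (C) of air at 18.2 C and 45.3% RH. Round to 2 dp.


Td = 18.2 - (100-45.3)/5 = 7.26 C

7.26 C


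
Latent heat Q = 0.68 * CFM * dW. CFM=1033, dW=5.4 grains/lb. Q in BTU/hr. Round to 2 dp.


Q = 0.68 * 1033 * 5.4 = 3793.18 BTU/hr

3793.18 BTU/hr


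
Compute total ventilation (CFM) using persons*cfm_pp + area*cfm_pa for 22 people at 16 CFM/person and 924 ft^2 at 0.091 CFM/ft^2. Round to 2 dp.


Total = 22*16 + 924*0.091 = 436.08 CFM

436.08 CFM


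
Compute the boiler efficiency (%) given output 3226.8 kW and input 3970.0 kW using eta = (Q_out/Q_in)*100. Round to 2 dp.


eta = (3226.8/3970.0)*100 = 81.28 %

81.28 %


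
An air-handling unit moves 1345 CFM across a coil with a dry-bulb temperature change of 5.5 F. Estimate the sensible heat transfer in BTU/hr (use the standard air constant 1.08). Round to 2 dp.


Q = 1.08 * 1345 * 5.5 = 7989.30 BTU/hr

7989.30 BTU/hr


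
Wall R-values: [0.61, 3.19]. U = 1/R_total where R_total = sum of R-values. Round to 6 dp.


R_total = 0.61 + 3.19 = 3.80
U = 1/3.80 = 0.263158

0.263158


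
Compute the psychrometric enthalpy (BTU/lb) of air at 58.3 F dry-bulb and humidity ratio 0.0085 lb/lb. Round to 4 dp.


h = 0.24*58.3 + 0.0085*(1061+0.444*58.3) = 23.2305 BTU/lb

23.2305 BTU/lb


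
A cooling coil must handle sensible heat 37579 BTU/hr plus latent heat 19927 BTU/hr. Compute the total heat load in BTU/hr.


Qt = 37579 + 19927 = 57506 BTU/hr

57506 BTU/hr


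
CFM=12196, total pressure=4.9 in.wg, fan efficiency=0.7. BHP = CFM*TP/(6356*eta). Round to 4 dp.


BHP = 12196 * 4.9 / (6356 * 0.7) = 13.4317 hp

13.4317 hp


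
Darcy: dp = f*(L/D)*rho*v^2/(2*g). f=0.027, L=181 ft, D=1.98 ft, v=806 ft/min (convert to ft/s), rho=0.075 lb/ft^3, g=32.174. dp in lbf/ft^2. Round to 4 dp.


v_fps = 806/60 = 13.4333 ft/s
dp = 0.027*(181/1.98)*0.075*13.4333^2/(2*32.174) = 0.5191 lbf/ft^2

0.5191 lbf/ft^2


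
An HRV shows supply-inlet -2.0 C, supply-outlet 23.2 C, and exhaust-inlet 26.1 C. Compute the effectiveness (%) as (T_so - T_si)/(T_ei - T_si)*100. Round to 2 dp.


eff = (23.2-(-2.0))/(26.1-(-2.0))*100 = 89.68 %

89.68 %


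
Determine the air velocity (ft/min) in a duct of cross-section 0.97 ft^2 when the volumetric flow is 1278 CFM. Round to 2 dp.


V = 1278 / 0.97 = 1317.53 ft/min

1317.53 ft/min


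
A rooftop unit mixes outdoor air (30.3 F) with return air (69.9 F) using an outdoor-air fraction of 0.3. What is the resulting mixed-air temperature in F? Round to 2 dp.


T_mix = 0.3*30.3 + 0.7*69.9 = 58.02 F

58.02 F


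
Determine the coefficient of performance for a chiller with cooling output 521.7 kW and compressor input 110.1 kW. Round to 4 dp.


COP = 521.7 / 110.1 = 4.7384

4.7384


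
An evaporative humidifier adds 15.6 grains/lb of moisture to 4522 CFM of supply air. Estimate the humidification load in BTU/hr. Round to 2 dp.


Q = 0.68 * 4522 * 15.6 = 47969.38 BTU/hr

47969.38 BTU/hr


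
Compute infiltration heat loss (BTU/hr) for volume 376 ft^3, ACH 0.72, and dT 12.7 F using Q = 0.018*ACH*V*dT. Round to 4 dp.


Q = 0.018 * 0.72 * 376 * 12.7 = 61.8866 BTU/hr

61.8866 BTU/hr


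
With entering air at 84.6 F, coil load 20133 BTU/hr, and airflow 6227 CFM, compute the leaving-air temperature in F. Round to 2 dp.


dT = 20133/(1.08*6227) = 2.9937
T_leave = 84.6 - 2.9937 = 81.61 F

81.61 F


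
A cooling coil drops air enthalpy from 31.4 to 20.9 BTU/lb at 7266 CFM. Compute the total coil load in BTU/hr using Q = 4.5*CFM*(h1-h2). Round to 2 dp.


Q = 4.5 * 7266 * (31.4 - 20.9) = 343318.50 BTU/hr

343318.50 BTU/hr


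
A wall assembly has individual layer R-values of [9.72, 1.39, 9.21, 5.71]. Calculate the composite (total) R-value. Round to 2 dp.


R_total = 9.72 + 1.39 + 9.21 + 5.71 = 26.03

26.03


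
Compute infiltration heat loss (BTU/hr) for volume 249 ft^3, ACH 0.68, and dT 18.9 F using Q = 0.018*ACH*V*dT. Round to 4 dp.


Q = 0.018 * 0.68 * 249 * 18.9 = 57.6027 BTU/hr

57.6027 BTU/hr


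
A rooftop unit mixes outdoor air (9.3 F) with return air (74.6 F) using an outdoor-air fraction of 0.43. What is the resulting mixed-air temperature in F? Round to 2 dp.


T_mix = 0.43*9.3 + 0.57*74.6 = 46.52 F

46.52 F


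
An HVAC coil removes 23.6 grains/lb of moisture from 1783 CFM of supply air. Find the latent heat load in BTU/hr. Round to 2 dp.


Q = 0.68 * 1783 * 23.6 = 28613.58 BTU/hr

28613.58 BTU/hr


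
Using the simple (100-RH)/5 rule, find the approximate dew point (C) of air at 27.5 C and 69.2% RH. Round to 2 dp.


Td = 27.5 - (100-69.2)/5 = 21.34 C

21.34 C


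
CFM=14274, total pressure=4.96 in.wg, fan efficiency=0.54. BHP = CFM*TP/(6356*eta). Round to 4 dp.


BHP = 14274 * 4.96 / (6356 * 0.54) = 20.6276 hp

20.6276 hp


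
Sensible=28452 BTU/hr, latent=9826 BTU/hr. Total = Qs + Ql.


Qt = 28452 + 9826 = 38278 BTU/hr

38278 BTU/hr


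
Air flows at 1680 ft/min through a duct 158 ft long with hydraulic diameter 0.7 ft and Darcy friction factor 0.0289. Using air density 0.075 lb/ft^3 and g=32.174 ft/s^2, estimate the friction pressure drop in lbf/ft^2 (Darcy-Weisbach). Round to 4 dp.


v_fps = 1680/60 = 28.0 ft/s
dp = 0.0289*(158/0.7)*0.075*28.0^2/(2*32.174) = 5.9607 lbf/ft^2

5.9607 lbf/ft^2


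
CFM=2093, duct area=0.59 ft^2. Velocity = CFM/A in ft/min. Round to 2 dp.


V = 2093 / 0.59 = 3547.46 ft/min

3547.46 ft/min


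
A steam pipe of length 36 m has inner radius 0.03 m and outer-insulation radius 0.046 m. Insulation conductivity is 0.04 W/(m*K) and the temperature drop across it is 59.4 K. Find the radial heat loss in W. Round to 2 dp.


Q = 2*pi*0.04*36*59.4/ln(0.046/0.03) = 1257.33 W

1257.33 W


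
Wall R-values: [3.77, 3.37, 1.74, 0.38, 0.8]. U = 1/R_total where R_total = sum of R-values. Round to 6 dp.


R_total = 3.77 + 3.37 + 1.74 + 0.38 + 0.8 = 10.06
U = 1/10.06 = 0.099404

0.099404


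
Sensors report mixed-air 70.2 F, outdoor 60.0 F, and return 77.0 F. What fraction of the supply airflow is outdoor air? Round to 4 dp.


frac = (70.2 - 77.0) / (60.0 - 77.0) = 0.4000

0.4000


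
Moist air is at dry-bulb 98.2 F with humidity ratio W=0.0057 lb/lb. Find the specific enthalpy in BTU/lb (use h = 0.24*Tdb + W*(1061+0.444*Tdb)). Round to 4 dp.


h = 0.24*98.2 + 0.0057*(1061+0.444*98.2) = 29.8642 BTU/lb

29.8642 BTU/lb


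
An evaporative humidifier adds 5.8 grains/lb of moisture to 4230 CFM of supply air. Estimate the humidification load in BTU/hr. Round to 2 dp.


Q = 0.68 * 4230 * 5.8 = 16683.12 BTU/hr

16683.12 BTU/hr


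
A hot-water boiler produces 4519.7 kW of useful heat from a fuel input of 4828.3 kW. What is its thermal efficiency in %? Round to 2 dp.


eta = (4519.7/4828.3)*100 = 93.61 %

93.61 %


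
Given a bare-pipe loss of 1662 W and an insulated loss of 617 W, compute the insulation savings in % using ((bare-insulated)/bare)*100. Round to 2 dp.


Savings = ((1662-617)/1662)*100 = 62.88 %

62.88 %


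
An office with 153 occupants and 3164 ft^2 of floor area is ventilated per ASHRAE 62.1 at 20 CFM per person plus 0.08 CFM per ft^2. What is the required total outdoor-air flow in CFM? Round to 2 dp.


Total = 153*20 + 3164*0.08 = 3313.12 CFM

3313.12 CFM


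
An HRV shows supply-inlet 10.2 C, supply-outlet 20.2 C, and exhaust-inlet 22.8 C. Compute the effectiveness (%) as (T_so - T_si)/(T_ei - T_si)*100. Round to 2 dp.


eff = (20.2-10.2)/(22.8-10.2)*100 = 79.37 %

79.37 %


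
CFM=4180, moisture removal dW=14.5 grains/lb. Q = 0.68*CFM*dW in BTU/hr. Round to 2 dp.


Q = 0.68 * 4180 * 14.5 = 41214.80 BTU/hr

41214.80 BTU/hr


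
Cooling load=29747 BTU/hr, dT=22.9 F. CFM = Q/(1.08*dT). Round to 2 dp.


CFM = 29747 / (1.08 * 22.9) = 1202.77

1202.77 CFM


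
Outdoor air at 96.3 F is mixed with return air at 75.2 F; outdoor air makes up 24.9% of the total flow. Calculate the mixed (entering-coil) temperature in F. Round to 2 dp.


T_mix = 75.2 + (24.9/100)*(96.3-75.2) = 80.45 F

80.45 F


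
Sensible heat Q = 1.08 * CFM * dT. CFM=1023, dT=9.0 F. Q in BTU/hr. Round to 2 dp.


Q = 1.08 * 1023 * 9.0 = 9943.56 BTU/hr

9943.56 BTU/hr


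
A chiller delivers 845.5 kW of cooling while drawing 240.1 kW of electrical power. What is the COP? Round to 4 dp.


COP = 845.5 / 240.1 = 3.5214

3.5214


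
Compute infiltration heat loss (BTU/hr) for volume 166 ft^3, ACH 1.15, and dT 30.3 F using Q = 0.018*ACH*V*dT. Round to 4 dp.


Q = 0.018 * 1.15 * 166 * 30.3 = 104.1169 BTU/hr

104.1169 BTU/hr


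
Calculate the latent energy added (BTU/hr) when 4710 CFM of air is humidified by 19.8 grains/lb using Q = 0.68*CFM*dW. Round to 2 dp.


Q = 0.68 * 4710 * 19.8 = 63415.44 BTU/hr

63415.44 BTU/hr


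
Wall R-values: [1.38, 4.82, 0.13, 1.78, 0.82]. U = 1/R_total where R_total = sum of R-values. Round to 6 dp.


R_total = 1.38 + 4.82 + 0.13 + 1.78 + 0.82 = 8.93
U = 1/8.93 = 0.111982

0.111982


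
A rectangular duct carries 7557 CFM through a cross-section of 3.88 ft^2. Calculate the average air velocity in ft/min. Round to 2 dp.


V = 7557 / 3.88 = 1947.68 ft/min

1947.68 ft/min


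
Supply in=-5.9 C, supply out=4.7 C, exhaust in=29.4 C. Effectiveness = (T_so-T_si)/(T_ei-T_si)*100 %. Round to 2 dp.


eff = (4.7-(-5.9))/(29.4-(-5.9))*100 = 30.03 %

30.03 %


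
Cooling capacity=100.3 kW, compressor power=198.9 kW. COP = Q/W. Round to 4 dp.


COP = 100.3 / 198.9 = 0.5043

0.5043


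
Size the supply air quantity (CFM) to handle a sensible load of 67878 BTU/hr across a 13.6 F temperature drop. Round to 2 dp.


CFM = 67878 / (1.08 * 13.6) = 4621.32

4621.32 CFM


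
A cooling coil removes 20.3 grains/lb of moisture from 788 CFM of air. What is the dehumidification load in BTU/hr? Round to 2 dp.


Q = 0.68 * 788 * 20.3 = 10877.55 BTU/hr

10877.55 BTU/hr


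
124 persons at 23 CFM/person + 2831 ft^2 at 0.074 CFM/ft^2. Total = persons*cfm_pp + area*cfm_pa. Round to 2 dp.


Total = 124*23 + 2831*0.074 = 3061.49 CFM

3061.49 CFM


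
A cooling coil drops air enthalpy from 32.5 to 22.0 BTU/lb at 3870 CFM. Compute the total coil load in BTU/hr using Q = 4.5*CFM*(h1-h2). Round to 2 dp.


Q = 4.5 * 3870 * (32.5 - 22.0) = 182857.50 BTU/hr

182857.50 BTU/hr


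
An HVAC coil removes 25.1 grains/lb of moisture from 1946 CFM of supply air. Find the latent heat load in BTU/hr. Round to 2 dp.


Q = 0.68 * 1946 * 25.1 = 33214.33 BTU/hr

33214.33 BTU/hr


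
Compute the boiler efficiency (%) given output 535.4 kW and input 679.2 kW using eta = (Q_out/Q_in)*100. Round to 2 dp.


eta = (535.4/679.2)*100 = 78.83 %

78.83 %


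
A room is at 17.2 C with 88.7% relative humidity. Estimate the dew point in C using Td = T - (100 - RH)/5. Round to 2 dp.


Td = 17.2 - (100-88.7)/5 = 14.94 C

14.94 C


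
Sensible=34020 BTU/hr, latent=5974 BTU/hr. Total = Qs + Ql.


Qt = 34020 + 5974 = 39994 BTU/hr

39994 BTU/hr


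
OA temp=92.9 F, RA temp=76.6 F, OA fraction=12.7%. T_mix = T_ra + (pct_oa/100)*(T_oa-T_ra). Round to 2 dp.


T_mix = 76.6 + (12.7/100)*(92.9-76.6) = 78.67 F

78.67 F


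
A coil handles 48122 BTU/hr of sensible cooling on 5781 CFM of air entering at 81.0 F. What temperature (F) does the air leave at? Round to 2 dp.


dT = 48122/(1.08*5781) = 7.7076
T_leave = 81.0 - 7.7076 = 73.29 F

73.29 F


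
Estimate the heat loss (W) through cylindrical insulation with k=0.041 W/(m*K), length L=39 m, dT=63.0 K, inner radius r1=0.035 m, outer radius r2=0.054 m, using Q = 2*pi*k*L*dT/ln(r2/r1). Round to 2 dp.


Q = 2*pi*0.041*39*63.0/ln(0.054/0.035) = 1459.63 W

1459.63 W


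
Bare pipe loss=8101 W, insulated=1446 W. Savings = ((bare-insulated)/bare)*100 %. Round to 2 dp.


Savings = ((8101-1446)/8101)*100 = 82.15 %

82.15 %


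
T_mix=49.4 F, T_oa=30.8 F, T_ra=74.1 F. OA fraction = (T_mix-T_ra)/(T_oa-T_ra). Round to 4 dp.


frac = (49.4 - 74.1) / (30.8 - 74.1) = 0.5704

0.5704


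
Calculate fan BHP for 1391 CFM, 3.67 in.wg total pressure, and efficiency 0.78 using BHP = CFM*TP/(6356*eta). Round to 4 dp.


BHP = 1391 * 3.67 / (6356 * 0.78) = 1.0297 hp

1.0297 hp


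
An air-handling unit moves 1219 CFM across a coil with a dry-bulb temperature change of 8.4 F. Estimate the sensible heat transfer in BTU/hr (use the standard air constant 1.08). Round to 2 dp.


Q = 1.08 * 1219 * 8.4 = 11058.77 BTU/hr

11058.77 BTU/hr


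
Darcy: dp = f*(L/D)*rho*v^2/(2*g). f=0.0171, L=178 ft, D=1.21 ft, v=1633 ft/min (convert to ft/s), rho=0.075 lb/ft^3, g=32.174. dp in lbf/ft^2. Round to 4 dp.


v_fps = 1633/60 = 27.2167 ft/s
dp = 0.0171*(178/1.21)*0.075*27.2167^2/(2*32.174) = 2.1718 lbf/ft^2

2.1718 lbf/ft^2


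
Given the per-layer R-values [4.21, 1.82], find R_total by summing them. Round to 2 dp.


R_total = 4.21 + 1.82 = 6.03

6.03


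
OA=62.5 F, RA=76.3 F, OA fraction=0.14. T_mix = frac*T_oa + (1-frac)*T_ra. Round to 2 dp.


T_mix = 0.14*62.5 + 0.86*76.3 = 74.37 F

74.37 F


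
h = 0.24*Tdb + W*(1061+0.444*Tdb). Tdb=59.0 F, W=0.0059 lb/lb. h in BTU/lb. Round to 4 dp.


h = 0.24*59.0 + 0.0059*(1061+0.444*59.0) = 20.5745 BTU/lb

20.5745 BTU/lb


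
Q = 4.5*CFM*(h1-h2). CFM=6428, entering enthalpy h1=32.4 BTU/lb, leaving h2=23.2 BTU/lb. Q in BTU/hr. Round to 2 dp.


Q = 4.5 * 6428 * (32.4 - 23.2) = 266119.20 BTU/hr

266119.20 BTU/hr


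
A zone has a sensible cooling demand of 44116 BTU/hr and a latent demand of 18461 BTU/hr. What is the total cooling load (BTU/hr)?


Qt = 44116 + 18461 = 62577 BTU/hr

62577 BTU/hr


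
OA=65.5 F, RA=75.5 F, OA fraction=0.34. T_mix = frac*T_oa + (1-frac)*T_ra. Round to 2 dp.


T_mix = 0.34*65.5 + 0.66*75.5 = 72.10 F

72.10 F


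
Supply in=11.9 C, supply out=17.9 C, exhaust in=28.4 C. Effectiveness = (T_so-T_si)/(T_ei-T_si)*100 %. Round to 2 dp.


eff = (17.9-11.9)/(28.4-11.9)*100 = 36.36 %

36.36 %


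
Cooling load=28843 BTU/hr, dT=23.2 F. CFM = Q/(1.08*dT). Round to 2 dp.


CFM = 28843 / (1.08 * 23.2) = 1151.14

1151.14 CFM


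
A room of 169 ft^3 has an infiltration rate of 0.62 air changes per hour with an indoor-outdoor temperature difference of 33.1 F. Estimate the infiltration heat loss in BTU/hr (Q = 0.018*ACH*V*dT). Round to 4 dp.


Q = 0.018 * 0.62 * 169 * 33.1 = 62.4279 BTU/hr

62.4279 BTU/hr


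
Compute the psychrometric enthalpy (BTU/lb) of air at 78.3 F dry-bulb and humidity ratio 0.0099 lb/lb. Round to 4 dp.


h = 0.24*78.3 + 0.0099*(1061+0.444*78.3) = 29.6401 BTU/lb

29.6401 BTU/lb


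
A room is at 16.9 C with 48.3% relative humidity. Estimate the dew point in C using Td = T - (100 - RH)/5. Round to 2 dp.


Td = 16.9 - (100-48.3)/5 = 6.56 C

6.56 C


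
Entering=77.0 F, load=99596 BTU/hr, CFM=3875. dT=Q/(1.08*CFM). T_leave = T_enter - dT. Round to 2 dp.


dT = 99596/(1.08*3875) = 23.7983
T_leave = 77.0 - 23.7983 = 53.20 F

53.20 F


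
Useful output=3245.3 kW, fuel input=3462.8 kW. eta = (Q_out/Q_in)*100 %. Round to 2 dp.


eta = (3245.3/3462.8)*100 = 93.72 %

93.72 %


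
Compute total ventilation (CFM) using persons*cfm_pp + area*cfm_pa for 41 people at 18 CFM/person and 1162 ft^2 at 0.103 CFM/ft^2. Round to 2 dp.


Total = 41*18 + 1162*0.103 = 857.69 CFM

857.69 CFM


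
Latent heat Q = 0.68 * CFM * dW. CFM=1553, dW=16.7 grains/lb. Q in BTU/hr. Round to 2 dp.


Q = 0.68 * 1553 * 16.7 = 17635.87 BTU/hr

17635.87 BTU/hr
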